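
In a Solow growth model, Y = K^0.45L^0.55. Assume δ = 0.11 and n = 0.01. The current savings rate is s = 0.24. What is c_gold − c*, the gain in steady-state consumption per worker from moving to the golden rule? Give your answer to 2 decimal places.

n + δ = 0.01 + 0.11 = 0.12.
Current steady state (s = 0.24): k* = (0.24/0.12)^(1/0.55) ≈ 3.5264, y* = 3.5264^0.45 ≈ 1.7632, c* = (1−0.24)·1.7632 ≈ 1.3400.
Maximizing c = f(k) − (n+δ)·k gives f'(k) = n+δ, i.e. 0.45·k^(0.45−1) = 0.12, so k_gold = (0.45/0.12)^(1/0.55) ≈ 11.0584.
y_gold = 11.0584^0.45 ≈ 2.9489, c_gold = y_gold − 0.12·k_gold ≈ 1.6219.
Gain: Δc = 1.6219 − 1.3400 ≈ 0.2819.

Δc ≈ 0.28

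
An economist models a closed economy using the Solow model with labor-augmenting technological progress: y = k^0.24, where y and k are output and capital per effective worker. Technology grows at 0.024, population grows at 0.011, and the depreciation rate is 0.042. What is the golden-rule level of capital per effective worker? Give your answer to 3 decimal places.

k_gold ≈ 4.463

n + g + δ = 0.011 + 0.024 + 0.042 = 0.077.
Setting f'(k) = n+g+δ gives 0.24·k^(0.24−1) = 0.077, hence k_gold = (0.24/0.077)^(1/0.76) ≈ 4.4631.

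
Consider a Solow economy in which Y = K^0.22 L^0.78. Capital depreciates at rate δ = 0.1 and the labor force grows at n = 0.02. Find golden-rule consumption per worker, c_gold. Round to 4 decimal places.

n + δ = 0.02 + 0.1 = 0.12.
Golden rule sets MPK = n+δ: 0.22·k^(0.22−1) = 0.12, so k_gold = (0.22/0.12)^(1/0.78) ≈ 2.1751.
y_gold = 2.1751^0.22 ≈ 1.1864.
c_gold = y_gold − (n+δ)·k_gold = 1.1864 − 0.12·2.1751 ≈ 0.9254.

c_gold ≈ 0.9254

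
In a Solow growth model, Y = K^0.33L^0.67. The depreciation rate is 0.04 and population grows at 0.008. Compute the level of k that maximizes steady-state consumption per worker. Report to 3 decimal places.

The effective depreciation rate is n + δ = 0.008 + 0.04 = 0.048.
Maximizing c = f(k) − (n+δ)·k gives f'(k) = n+δ, i.e. 0.33·k^(0.33−1) = 0.048, so k_gold = (0.33/0.048)^(1/0.67) ≈ 17.7689.

k_gold ≈ 17.769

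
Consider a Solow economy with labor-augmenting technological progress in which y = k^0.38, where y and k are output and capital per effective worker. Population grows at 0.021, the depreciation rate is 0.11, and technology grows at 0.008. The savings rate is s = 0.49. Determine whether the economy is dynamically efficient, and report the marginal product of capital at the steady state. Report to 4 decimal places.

dynamically inefficient; MPK ≈ 0.1078

Capital per effective worker breaks even when investment replaces (n + g + δ)·k; here n + g + δ = 0.139.
Steady-state k*: s·k^0.38 = 0.139·k gives k* = (0.49/0.139)^(1/0.62) ≈ 7.6305.
MPK = 0.38·7.6305^(-0.62) ≈ 0.1078.
MPK < n+g+δ = 0.139, so the economy is dynamically inefficient (over-saving).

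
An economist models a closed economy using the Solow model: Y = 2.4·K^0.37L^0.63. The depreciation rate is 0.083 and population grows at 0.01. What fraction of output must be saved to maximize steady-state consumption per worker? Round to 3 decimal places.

s_gold = 0.370

n + δ = 0.01 + 0.083 = 0.093.
At the golden rule MPK = n+δ, and in any Cobb-Douglas steady state s = (n+δ)·k/y = MPK·k/y = capital's share 0.37.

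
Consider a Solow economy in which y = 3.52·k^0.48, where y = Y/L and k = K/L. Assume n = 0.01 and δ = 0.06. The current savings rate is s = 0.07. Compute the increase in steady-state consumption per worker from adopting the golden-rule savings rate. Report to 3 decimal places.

Δc ≈ 24.124

n + δ = 0.01 + 0.06 = 0.07.
Current steady state (s = 0.07): k* = (0.07·3.52/0.07)^(1/0.52) ≈ 11.2472, y* = 3.52·11.2472^0.48 ≈ 11.2472, c* = (1−0.07)·11.2472 ≈ 10.4599.
Golden rule sets MPK = n+δ: 0.48·3.52·k^(0.48−1) = 0.07, so k_gold = (0.48·3.52/0.07)^(1/0.52) ≈ 456.0488.
y_gold = 3.52·456.0488^0.48 ≈ 66.5071, c_gold = y_gold − 0.07·k_gold ≈ 34.5837.
Gain: Δc = 34.5837 − 10.4599 ≈ 24.1238.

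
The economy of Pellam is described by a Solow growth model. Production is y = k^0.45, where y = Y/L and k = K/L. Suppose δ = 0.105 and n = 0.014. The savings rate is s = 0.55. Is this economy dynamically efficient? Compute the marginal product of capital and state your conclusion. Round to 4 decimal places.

dynamically inefficient; MPK ≈ 0.0974

Capital per worker breaks even when investment replaces (n + δ)·k; here n + δ = 0.119.
Steady-state k*: s·k^0.45 = 0.119·k gives k* = (0.55/0.119)^(1/0.55) ≈ 16.1717.
MPK = 0.45·16.1717^(-0.55) ≈ 0.0974.
MPK < n+δ = 0.119, so the economy is dynamically inefficient (over-saving).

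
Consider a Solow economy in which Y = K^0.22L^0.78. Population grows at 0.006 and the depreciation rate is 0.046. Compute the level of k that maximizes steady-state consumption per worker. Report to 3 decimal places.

k_gold ≈ 6.355

Break-even investment rate: n + δ = 0.006 + 0.046 = 0.052.
At the golden rule the marginal product of capital equals n+δ: 0.22·k^(0.22−1) = 0.052. Solving, k_gold = (0.22/0.052)^(1/0.78) ≈ 6.3548.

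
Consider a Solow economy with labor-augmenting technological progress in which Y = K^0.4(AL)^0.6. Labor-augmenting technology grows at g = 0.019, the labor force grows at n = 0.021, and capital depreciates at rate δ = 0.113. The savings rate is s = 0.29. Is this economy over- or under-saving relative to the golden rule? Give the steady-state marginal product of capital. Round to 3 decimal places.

under-saving; MPK ≈ 0.211

Capital per effective worker breaks even when investment replaces (n + g + δ)·k; here n + g + δ = 0.153.
Steady-state k*: s·k^0.4 = 0.153·k gives k* = (0.29/0.153)^(1/0.6) ≈ 2.9030.
MPK = 0.4·2.9030^(-0.6) ≈ 0.2110.
MPK > n+g+δ = 0.153, so the economy is dynamically efficient (under-saving).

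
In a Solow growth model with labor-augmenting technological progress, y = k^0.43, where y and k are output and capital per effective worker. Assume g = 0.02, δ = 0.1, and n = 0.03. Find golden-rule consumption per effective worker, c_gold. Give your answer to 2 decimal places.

c_gold ≈ 1.26

Capital per effective worker breaks even when investment replaces (n + g + δ)·k; here n + g + δ = 0.15.
At the golden rule the marginal product of capital equals n+g+δ: 0.43·k^(0.43−1) = 0.15. Solving, k_gold = (0.43/0.15)^(1/0.57) ≈ 6.3448.
y_gold = 6.3448^0.43 ≈ 2.2133.
c_gold = y_gold − (n+g+δ)·k_gold = 2.2133 − 0.15·6.3448 ≈ 1.2616.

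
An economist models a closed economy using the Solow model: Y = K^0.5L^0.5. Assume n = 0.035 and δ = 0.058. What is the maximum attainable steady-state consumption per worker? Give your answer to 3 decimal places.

Break-even investment rate: n + δ = 0.035 + 0.058 = 0.093.
At the golden rule the marginal product of capital equals n+δ: 0.5·k^(0.5−1) = 0.093. Solving, k_gold = (0.5/0.093)^(1/0.5) ≈ 28.9051.
y_gold = 28.9051^0.5 ≈ 5.3763.
c_gold = y_gold − (n+δ)·k_gold = 5.3763 − 0.093·28.9051 ≈ 2.6882.

c_gold ≈ 2.688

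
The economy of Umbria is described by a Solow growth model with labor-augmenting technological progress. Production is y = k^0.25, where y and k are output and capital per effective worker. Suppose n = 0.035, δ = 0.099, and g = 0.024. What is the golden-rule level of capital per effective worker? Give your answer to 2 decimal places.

n + g + δ = 0.035 + 0.024 + 0.099 = 0.158.
Golden rule sets MPK = n+g+δ: 0.25·k^(0.25−1) = 0.158, so k_gold = (0.25/0.158)^(1/0.75) ≈ 1.8438.

k_gold ≈ 1.84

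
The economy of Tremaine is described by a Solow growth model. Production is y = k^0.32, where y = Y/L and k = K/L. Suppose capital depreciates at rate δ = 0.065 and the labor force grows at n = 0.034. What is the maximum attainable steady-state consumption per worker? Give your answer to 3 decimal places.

c_gold ≈ 1.181

Break-even investment rate: n + δ = 0.034 + 0.065 = 0.099.
Golden rule sets MPK = n+δ: 0.32·k^(0.32−1) = 0.099, so k_gold = (0.32/0.099)^(1/0.68) ≈ 5.6142.
y_gold = 5.6142^0.32 ≈ 1.7369.
c_gold = y_gold − (n+δ)·k_gold = 1.7369 − 0.099·5.6142 ≈ 1.1811.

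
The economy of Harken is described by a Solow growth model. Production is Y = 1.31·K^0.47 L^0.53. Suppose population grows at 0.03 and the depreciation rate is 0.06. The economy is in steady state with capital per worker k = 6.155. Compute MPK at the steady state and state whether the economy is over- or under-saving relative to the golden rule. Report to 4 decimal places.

under-saving; MPK ≈ 0.2350

Capital per worker breaks even when investment replaces (n + δ)·k; here n + δ = 0.09.
MPK = 0.47·1.31·k^(0.47−1) = 0.47·1.31·6.155^(-0.53) ≈ 0.2350.
MPK > 0.09, so the economy is dynamically efficient (under-saving).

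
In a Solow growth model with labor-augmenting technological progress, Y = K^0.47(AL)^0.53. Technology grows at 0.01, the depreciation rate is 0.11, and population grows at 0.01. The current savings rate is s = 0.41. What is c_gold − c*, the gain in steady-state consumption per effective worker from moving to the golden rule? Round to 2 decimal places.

The effective depreciation rate is n + g + δ = 0.01 + 0.01 + 0.11 = 0.13.
Current steady state (s = 0.41): k* = (0.41/0.13)^(1/0.53) ≈ 8.7339, y* = 8.7339^0.47 ≈ 2.7693, c* = (1−0.41)·2.7693 ≈ 1.6339.
Golden rule sets MPK = n+g+δ: 0.47·k^(0.47−1) = 0.13, so k_gold = (0.47/0.13)^(1/0.53) ≈ 11.3011.
y_gold = 11.3011^0.47 ≈ 3.1258, c_gold = y_gold − 0.13·k_gold ≈ 1.6567.
Gain: Δc = 1.6567 − 1.6339 ≈ 0.0228.

Δc ≈ 0.02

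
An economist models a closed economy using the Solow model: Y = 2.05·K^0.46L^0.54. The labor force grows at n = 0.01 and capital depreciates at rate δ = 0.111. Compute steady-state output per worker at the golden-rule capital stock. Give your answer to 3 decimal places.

y_gold ≈ 11.786

Break-even investment rate: n + δ = 0.01 + 0.111 = 0.121.
Maximizing c = f(k) − (n+δ)·k gives f'(k) = n+δ, i.e. 0.46·2.05·k^(0.46−1) = 0.121, so k_gold = (0.46·2.05/0.121)^(1/0.54) ≈ 44.8069.
Output: y_gold = 2.05·k_gold^0.46 = 2.05·44.8069^0.46 ≈ 11.7862.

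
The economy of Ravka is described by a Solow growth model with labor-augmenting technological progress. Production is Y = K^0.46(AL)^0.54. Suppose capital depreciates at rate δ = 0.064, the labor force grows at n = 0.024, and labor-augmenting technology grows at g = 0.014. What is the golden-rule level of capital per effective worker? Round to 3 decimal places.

The effective depreciation rate is n + g + δ = 0.024 + 0.014 + 0.064 = 0.102.
Golden rule sets MPK = n+g+δ: 0.46·k^(0.46−1) = 0.102, so k_gold = (0.46/0.102)^(1/0.54) ≈ 16.2706.

k_gold ≈ 16.271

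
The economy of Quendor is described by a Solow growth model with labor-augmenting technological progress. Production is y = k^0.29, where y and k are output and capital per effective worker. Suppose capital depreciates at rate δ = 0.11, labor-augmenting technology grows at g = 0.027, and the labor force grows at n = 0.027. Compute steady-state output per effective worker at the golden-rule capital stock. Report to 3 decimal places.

n + g + δ = 0.027 + 0.027 + 0.11 = 0.164.
Maximizing c = f(k) − (n+g+δ)·k gives f'(k) = n+g+δ, i.e. 0.29·k^(0.29−1) = 0.164, so k_gold = (0.29/0.164)^(1/0.71) ≈ 2.2319.
Output: y_gold = k_gold^0.29 = 2.2319^0.29 ≈ 1.2622.

y_gold ≈ 1.262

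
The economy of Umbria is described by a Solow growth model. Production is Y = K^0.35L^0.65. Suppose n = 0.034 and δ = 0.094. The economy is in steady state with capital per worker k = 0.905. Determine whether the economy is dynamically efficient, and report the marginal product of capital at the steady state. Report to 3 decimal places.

dynamically efficient; MPK ≈ 0.373

n + δ = 0.034 + 0.094 = 0.128.
MPK = 0.35·k^(0.35−1) = 0.35·0.905^(-0.65) ≈ 0.3735.
MPK > 0.128, so the economy is dynamically efficient (under-saving).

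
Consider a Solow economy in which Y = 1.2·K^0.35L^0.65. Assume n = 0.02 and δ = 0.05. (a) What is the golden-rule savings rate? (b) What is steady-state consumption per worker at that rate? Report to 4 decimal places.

(a) s_gold = 0.3500; (b) c_gold ≈ 2.0469

The effective depreciation rate is n + δ = 0.02 + 0.05 = 0.07.
For Cobb-Douglas, s_gold equals capital's share: s_gold = 0.35.
Golden rule sets MPK = n+δ: 0.35·1.2·k^(0.35−1) = 0.07, so k_gold = (0.35·1.2/0.07)^(1/0.65) ≈ 15.7455.
y_gold = 1.2·15.7455^0.35 ≈ 3.1491; c_gold = (1−0.35)·y_gold ≈ 2.0469.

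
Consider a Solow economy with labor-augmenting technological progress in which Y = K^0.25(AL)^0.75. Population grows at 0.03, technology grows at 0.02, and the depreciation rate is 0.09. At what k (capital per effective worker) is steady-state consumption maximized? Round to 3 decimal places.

Capital per effective worker breaks even when investment replaces (n + g + δ)·k; here n + g + δ = 0.14.
Maximizing c = f(k) − (n+g+δ)·k gives f'(k) = n+g+δ, i.e. 0.25·k^(0.25−1) = 0.14, so k_gold = (0.25/0.14)^(1/0.75) ≈ 2.1665.

k_gold ≈ 2.166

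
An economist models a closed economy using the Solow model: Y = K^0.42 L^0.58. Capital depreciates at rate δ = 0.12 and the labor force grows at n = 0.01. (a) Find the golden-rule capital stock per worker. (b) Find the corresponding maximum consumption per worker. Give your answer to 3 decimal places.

(a) k_gold ≈ 7.553; (b) c_gold ≈ 1.356

Capital per worker breaks even when investment replaces (n + δ)·k; here n + δ = 0.13.
Setting f'(k) = n+δ gives 0.42·k^(0.42−1) = 0.13, hence k_gold = (0.42/0.13)^(1/0.58) ≈ 7.5529.
y_gold = 7.5529^0.42 ≈ 2.3378; c_gold = y_gold − 0.13·k_gold ≈ 1.3559.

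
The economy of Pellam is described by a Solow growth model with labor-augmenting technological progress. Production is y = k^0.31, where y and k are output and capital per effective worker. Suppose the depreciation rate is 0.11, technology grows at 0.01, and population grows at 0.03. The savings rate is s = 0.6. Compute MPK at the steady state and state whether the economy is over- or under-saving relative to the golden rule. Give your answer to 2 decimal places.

Capital per effective worker breaks even when investment replaces (n + g + δ)·k; here n + g + δ = 0.15.
Steady-state k*: s·k^0.31 = 0.15·k gives k* = (0.6/0.15)^(1/0.69) ≈ 7.4568.
MPK = 0.31·7.4568^(-0.69) ≈ 0.0775.
MPK < n+g+δ = 0.15, so the economy is dynamically inefficient (over-saving).

over-saving; MPK ≈ 0.08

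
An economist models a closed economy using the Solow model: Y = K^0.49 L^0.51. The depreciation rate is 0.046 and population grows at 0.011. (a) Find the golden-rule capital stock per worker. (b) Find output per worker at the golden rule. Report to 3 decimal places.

Capital per worker breaks even when investment replaces (n + δ)·k; here n + δ = 0.057.
Setting f'(k) = n+δ gives 0.49·k^(0.49−1) = 0.057, hence k_gold = (0.49/0.057)^(1/0.51) ≈ 67.9207.
y_gold = 67.9207^0.49 ≈ 7.9010.

(a) k_gold ≈ 67.921; (b) y_gold ≈ 7.901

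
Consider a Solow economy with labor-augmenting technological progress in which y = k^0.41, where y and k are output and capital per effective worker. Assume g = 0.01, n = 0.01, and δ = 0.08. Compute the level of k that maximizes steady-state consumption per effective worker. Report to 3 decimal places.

Break-even investment rate: n + g + δ = 0.01 + 0.01 + 0.08 = 0.1.
Golden rule sets MPK = n+g+δ: 0.41·k^(0.41−1) = 0.1, so k_gold = (0.41/0.1)^(1/0.59) ≈ 10.9299.

k_gold ≈ 10.930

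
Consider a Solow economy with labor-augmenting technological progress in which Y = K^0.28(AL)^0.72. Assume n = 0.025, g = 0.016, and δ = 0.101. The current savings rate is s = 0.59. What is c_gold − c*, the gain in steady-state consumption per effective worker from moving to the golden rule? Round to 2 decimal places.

Δc ≈ 0.22

Capital per effective worker breaks even when investment replaces (n + g + δ)·k; here n + g + δ = 0.142.
Current steady state (s = 0.59): k* = (0.59/0.142)^(1/0.72) ≈ 7.2296, y* = 7.2296^0.28 ≈ 1.7400, c* = (1−0.59)·1.7400 ≈ 0.7134.
Setting f'(k) = n+g+δ gives 0.28·k^(0.28−1) = 0.142, hence k_gold = (0.28/0.142)^(1/0.72) ≈ 2.5677.
y_gold = 2.5677^0.28 ≈ 1.3022, c_gold = y_gold − 0.142·k_gold ≈ 0.9376.
Gain: Δc = 0.9376 − 0.7134 ≈ 0.2242.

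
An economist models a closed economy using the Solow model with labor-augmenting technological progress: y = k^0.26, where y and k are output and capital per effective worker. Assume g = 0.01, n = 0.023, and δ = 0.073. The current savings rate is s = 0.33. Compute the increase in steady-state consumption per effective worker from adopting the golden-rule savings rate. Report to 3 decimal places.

Break-even investment rate: n + g + δ = 0.023 + 0.01 + 0.073 = 0.106.
Current steady state (s = 0.33): k* = (0.33/0.106)^(1/0.74) ≈ 4.6398, y* = 4.6398^0.26 ≈ 1.4904, c* = (1−0.33)·1.4904 ≈ 0.9985.
Golden rule sets MPK = n+g+δ: 0.26·k^(0.26−1) = 0.106, so k_gold = (0.26/0.106)^(1/0.74) ≈ 3.3618.
y_gold = 3.3618^0.26 ≈ 1.3706, c_gold = y_gold − 0.106·k_gold ≈ 1.0142.
Gain: Δc = 1.0142 − 0.9985 ≈ 0.0157.

Δc ≈ 0.016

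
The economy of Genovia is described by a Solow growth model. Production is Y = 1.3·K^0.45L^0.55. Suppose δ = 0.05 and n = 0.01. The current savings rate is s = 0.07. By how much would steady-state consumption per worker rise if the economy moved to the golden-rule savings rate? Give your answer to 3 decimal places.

Capital per worker breaks even when investment replaces (n + δ)·k; here n + δ = 0.06.
Current steady state (s = 0.07): k* = (0.07·1.3/0.06)^(1/0.55) ≈ 2.1325, y* = 1.3·2.1325^0.45 ≈ 1.8279, c* = (1−0.07)·1.8279 ≈ 1.6999.
Golden rule sets MPK = n+δ: 0.45·1.3·k^(0.45−1) = 0.06, so k_gold = (0.45·1.3/0.06)^(1/0.55) ≈ 62.8333.
y_gold = 1.3·62.8333^0.45 ≈ 8.3778, c_gold = y_gold − 0.06·k_gold ≈ 4.6078.
Gain: Δc = 4.6078 − 1.6999 ≈ 2.9079.

Δc ≈ 2.908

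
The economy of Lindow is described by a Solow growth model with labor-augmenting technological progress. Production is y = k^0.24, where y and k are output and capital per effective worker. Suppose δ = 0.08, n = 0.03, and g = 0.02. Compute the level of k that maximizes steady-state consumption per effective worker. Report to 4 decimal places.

k_gold ≈ 2.2405

Break-even investment rate: n + g + δ = 0.03 + 0.02 + 0.08 = 0.13.
At the golden rule the marginal product of capital equals n+g+δ: 0.24·k^(0.24−1) = 0.13. Solving, k_gold = (0.24/0.13)^(1/0.76) ≈ 2.2405.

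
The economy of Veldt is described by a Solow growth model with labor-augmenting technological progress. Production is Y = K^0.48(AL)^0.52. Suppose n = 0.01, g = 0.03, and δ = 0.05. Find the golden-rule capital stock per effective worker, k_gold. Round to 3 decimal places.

n + g + δ = 0.01 + 0.03 + 0.05 = 0.09.
At the golden rule the marginal product of capital equals n+g+δ: 0.48·k^(0.48−1) = 0.09. Solving, k_gold = (0.48/0.09)^(1/0.52) ≈ 25.0077.

k_gold ≈ 25.008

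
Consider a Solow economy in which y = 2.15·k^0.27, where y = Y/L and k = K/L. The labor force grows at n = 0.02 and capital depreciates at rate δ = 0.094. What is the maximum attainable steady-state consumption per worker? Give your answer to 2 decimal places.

c_gold ≈ 2.87

Break-even investment rate: n + δ = 0.02 + 0.094 = 0.114.
At the golden rule the marginal product of capital equals n+δ: 0.27·2.15·k^(0.27−1) = 0.114. Solving, k_gold = (0.27·2.15/0.114)^(1/0.73) ≈ 9.2972.
y_gold = 2.15·9.2972^0.27 ≈ 3.9255.
c_gold = y_gold − (n+δ)·k_gold = 3.9255 − 0.114·9.2972 ≈ 2.8656.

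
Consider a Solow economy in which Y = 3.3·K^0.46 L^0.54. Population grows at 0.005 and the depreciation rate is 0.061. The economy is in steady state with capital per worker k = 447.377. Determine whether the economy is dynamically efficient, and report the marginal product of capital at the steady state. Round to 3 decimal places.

The effective depreciation rate is n + δ = 0.005 + 0.061 = 0.066.
MPK = 0.46·3.3·k^(0.46−1) = 0.46·3.3·447.377^(-0.54) ≈ 0.0562.
MPK < 0.066, so the economy is dynamically inefficient (over-saving).

dynamically inefficient; MPK ≈ 0.056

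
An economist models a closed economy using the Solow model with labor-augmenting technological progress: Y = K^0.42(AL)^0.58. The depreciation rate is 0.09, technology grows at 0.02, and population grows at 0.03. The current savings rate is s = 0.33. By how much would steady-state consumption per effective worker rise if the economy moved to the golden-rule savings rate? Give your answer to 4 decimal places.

Δc ≈ 0.0385

The effective depreciation rate is n + g + δ = 0.03 + 0.02 + 0.09 = 0.14.
Current steady state (s = 0.33): k* = (0.33/0.14)^(1/0.58) ≈ 4.3858, y* = 4.3858^0.42 ≈ 1.8606, c* = (1−0.33)·1.8606 ≈ 1.2466.
Setting f'(k) = n+g+δ gives 0.42·k^(0.42−1) = 0.14, hence k_gold = (0.42/0.14)^(1/0.58) ≈ 6.6470.
y_gold = 6.6470^0.42 ≈ 2.2157, c_gold = y_gold − 0.14·k_gold ≈ 1.2851.
Gain: Δc = 1.2851 − 1.2466 ≈ 0.0385.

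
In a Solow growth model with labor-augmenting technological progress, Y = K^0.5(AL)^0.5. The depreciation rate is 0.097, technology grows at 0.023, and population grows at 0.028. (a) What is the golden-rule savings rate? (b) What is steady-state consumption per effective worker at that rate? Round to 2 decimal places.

(a) s_gold = 0.50; (b) c_gold ≈ 1.69

n + g + δ = 0.028 + 0.023 + 0.097 = 0.148.
For Cobb-Douglas, s_gold equals capital's share: s_gold = 0.5.
Maximizing c = f(k) − (n+g+δ)·k gives f'(k) = n+g+δ, i.e. 0.5·k^(0.5−1) = 0.148, so k_gold = (0.5/0.148)^(1/0.5) ≈ 11.4134.
y_gold = 11.4134^0.5 ≈ 3.3784; c_gold = (1−0.5)·y_gold ≈ 1.6892.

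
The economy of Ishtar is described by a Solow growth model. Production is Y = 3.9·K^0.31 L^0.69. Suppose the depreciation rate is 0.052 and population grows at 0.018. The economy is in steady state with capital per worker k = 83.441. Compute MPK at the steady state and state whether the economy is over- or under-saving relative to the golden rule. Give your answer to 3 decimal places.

n + δ = 0.018 + 0.052 = 0.07.
MPK = 0.31·3.9·k^(0.31−1) = 0.31·3.9·83.441^(-0.69) ≈ 0.0571.
MPK < 0.07, so the economy is dynamically inefficient (over-saving).

over-saving; MPK ≈ 0.057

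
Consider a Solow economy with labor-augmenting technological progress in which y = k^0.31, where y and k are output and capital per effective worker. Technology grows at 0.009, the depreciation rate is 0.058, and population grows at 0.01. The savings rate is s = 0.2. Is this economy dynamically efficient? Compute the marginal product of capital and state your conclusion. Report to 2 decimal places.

Break-even investment rate: n + g + δ = 0.01 + 0.009 + 0.058 = 0.077.
Steady-state k*: s·k^0.31 = 0.077·k gives k* = (0.2/0.077)^(1/0.69) ≈ 3.9882.
MPK = 0.31·3.9882^(-0.69) ≈ 0.1193.
MPK > n+g+δ = 0.077, so the economy is dynamically efficient (under-saving).

dynamically efficient; MPK ≈ 0.12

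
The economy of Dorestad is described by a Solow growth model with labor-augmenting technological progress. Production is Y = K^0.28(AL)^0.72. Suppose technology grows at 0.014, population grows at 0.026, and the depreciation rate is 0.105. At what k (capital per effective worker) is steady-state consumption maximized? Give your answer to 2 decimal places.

n + g + δ = 0.026 + 0.014 + 0.105 = 0.145.
Maximizing c = f(k) − (n+g+δ)·k gives f'(k) = n+g+δ, i.e. 0.28·k^(0.28−1) = 0.145, so k_gold = (0.28/0.145)^(1/0.72) ≈ 2.4942.

k_gold ≈ 2.49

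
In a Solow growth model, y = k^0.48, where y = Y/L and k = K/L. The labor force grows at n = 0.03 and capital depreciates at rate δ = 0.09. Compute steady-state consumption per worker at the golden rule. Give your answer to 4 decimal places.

c_gold ≈ 1.8696

n + δ = 0.03 + 0.09 = 0.12.
At the golden rule the marginal product of capital equals n+δ: 0.48·k^(0.48−1) = 0.12. Solving, k_gold = (0.48/0.12)^(1/0.52) ≈ 14.3816.
y_gold = 14.3816^0.48 ≈ 3.5954.
c_gold = y_gold − (n+δ)·k_gold = 3.5954 − 0.12·14.3816 ≈ 1.8696.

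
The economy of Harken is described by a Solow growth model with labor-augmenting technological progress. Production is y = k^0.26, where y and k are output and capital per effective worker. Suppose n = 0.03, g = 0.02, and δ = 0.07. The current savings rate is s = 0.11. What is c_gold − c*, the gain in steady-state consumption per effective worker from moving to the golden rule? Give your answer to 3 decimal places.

n + g + δ = 0.03 + 0.02 + 0.07 = 0.12.
Current steady state (s = 0.11): k* = (0.11/0.12)^(1/0.74) ≈ 0.8891, y* = 0.8891^0.26 ≈ 0.9699, c* = (1−0.11)·0.9699 ≈ 0.8632.
Golden rule sets MPK = n+g+δ: 0.26·k^(0.26−1) = 0.12, so k_gold = (0.26/0.12)^(1/0.74) ≈ 2.8430.
y_gold = 2.8430^0.26 ≈ 1.3121, c_gold = y_gold − 0.12·k_gold ≈ 0.9710.
Gain: Δc = 0.9710 − 0.8632 ≈ 0.1078.

Δc ≈ 0.108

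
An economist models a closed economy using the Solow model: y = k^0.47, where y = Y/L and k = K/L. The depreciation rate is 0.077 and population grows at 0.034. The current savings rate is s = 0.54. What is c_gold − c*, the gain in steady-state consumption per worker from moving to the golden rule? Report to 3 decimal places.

Capital per worker breaks even when investment replaces (n + δ)·k; here n + δ = 0.111.
Current steady state (s = 0.54): k* = (0.54/0.111)^(1/0.53) ≈ 19.7861, y* = 19.7861^0.47 ≈ 4.0671, c* = (1−0.54)·4.0671 ≈ 1.8709.
Setting f'(k) = n+δ gives 0.47·k^(0.47−1) = 0.111, hence k_gold = (0.47/0.111)^(1/0.53) ≈ 15.2263.
y_gold = 15.2263^0.47 ≈ 3.5960, c_gold = y_gold − 0.111·k_gold ≈ 1.9059.
Gain: Δc = 1.9059 − 1.8709 ≈ 0.0350.

Δc ≈ 0.035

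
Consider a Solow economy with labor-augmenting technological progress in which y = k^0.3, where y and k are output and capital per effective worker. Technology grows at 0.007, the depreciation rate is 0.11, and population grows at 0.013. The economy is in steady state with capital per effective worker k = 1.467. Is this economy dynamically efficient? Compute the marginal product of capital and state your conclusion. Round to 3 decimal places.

dynamically efficient; MPK ≈ 0.229

Break-even investment rate: n + g + δ = 0.013 + 0.007 + 0.11 = 0.13.
MPK = 0.3·k^(0.3−1) = 0.3·1.467^(-0.7) ≈ 0.2294.
MPK > 0.13, so the economy is dynamically efficient (under-saving).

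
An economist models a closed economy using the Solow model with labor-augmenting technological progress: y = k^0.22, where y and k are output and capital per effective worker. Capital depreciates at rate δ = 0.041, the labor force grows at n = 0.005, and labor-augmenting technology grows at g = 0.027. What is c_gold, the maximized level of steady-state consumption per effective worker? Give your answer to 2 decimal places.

c_gold ≈ 1.06

The effective depreciation rate is n + g + δ = 0.005 + 0.027 + 0.041 = 0.073.
Setting f'(k) = n+g+δ gives 0.22·k^(0.22−1) = 0.073, hence k_gold = (0.22/0.073)^(1/0.78) ≈ 4.1137.
y_gold = 4.1137^0.22 ≈ 1.3650.
c_gold = y_gold − (n+g+δ)·k_gold = 1.3650 − 0.073·4.1137 ≈ 1.0647.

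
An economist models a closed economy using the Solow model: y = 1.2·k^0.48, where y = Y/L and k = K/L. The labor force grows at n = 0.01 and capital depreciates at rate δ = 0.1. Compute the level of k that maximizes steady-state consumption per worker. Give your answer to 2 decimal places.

n + δ = 0.01 + 0.1 = 0.11.
Golden rule sets MPK = n+δ: 0.48·1.2·k^(0.48−1) = 0.11, so k_gold = (0.48·1.2/0.11)^(1/0.52) ≈ 24.1407.

k_gold ≈ 24.14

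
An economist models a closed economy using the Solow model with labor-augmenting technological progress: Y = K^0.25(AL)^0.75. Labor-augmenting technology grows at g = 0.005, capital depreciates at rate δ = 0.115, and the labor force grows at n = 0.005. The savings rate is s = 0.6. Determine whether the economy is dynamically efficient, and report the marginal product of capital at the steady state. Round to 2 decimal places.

dynamically inefficient; MPK ≈ 0.05

The effective depreciation rate is n + g + δ = 0.005 + 0.005 + 0.115 = 0.125.
Steady-state k*: s·k^0.25 = 0.125·k gives k* = (0.6/0.125)^(1/0.75) ≈ 8.0970.
MPK = 0.25·8.0970^(-0.75) ≈ 0.0521.
MPK < n+g+δ = 0.125, so the economy is dynamically inefficient (over-saving).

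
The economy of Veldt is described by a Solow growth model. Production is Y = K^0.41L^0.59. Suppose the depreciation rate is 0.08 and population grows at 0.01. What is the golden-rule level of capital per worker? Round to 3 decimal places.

n + δ = 0.01 + 0.08 = 0.09.
At the golden rule the marginal product of capital equals n+δ: 0.41·k^(0.41−1) = 0.09. Solving, k_gold = (0.41/0.09)^(1/0.59) ≈ 13.0669.

k_gold ≈ 13.067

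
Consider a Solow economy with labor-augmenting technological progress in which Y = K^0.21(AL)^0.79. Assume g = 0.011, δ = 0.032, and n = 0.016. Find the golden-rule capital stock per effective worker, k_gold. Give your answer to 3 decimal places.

k_gold ≈ 4.988

The effective depreciation rate is n + g + δ = 0.016 + 0.011 + 0.032 = 0.059.
Golden rule sets MPK = n+g+δ: 0.21·k^(0.21−1) = 0.059, so k_gold = (0.21/0.059)^(1/0.79) ≈ 4.9881.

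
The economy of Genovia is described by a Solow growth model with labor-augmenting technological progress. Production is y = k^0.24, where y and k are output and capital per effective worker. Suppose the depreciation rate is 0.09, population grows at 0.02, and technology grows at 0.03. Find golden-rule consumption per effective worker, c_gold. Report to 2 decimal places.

c_gold ≈ 0.90

Break-even investment rate: n + g + δ = 0.02 + 0.03 + 0.09 = 0.14.
Maximizing c = f(k) − (n+g+δ)·k gives f'(k) = n+g+δ, i.e. 0.24·k^(0.24−1) = 0.14, so k_gold = (0.24/0.14)^(1/0.76) ≈ 2.0324.
y_gold = 2.0324^0.24 ≈ 1.1856.
c_gold = y_gold − (n+g+δ)·k_gold = 1.1856 − 0.14·2.0324 ≈ 0.9010.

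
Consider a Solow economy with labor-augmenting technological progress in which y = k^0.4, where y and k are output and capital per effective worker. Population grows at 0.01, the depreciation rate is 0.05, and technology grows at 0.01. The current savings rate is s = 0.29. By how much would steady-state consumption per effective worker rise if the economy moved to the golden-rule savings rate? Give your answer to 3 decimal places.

n + g + δ = 0.01 + 0.01 + 0.05 = 0.07.
Current steady state (s = 0.29): k* = (0.29/0.07)^(1/0.6) ≈ 10.6864, y* = 10.6864^0.4 ≈ 2.5795, c* = (1−0.29)·2.5795 ≈ 1.8314.
At the golden rule the marginal product of capital equals n+g+δ: 0.4·k^(0.4−1) = 0.07. Solving, k_gold = (0.4/0.07)^(1/0.6) ≈ 18.2643.
y_gold = 18.2643^0.4 ≈ 3.1963, c_gold = y_gold − 0.07·k_gold ≈ 1.9178.
Gain: Δc = 1.9178 − 1.8314 ≈ 0.0863.

Δc ≈ 0.086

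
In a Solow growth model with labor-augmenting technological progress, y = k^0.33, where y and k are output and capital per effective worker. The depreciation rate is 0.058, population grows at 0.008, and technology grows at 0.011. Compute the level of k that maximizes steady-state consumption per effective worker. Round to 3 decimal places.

Break-even investment rate: n + g + δ = 0.008 + 0.011 + 0.058 = 0.077.
Maximizing c = f(k) − (n+g+δ)·k gives f'(k) = n+g+δ, i.e. 0.33·k^(0.33−1) = 0.077, so k_gold = (0.33/0.077)^(1/0.67) ≈ 8.7764.

k_gold ≈ 8.776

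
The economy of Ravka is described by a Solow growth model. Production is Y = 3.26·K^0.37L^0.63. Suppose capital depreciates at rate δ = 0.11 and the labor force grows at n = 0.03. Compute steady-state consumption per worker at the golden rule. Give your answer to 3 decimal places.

n + δ = 0.03 + 0.11 = 0.14.
At the golden rule the marginal product of capital equals n+δ: 0.37·3.26·k^(0.37−1) = 0.14. Solving, k_gold = (0.37·3.26/0.14)^(1/0.63) ≈ 30.5203.
y_gold = 3.26·30.5203^0.37 ≈ 11.5482.
c_gold = y_gold − (n+δ)·k_gold = 11.5482 − 0.14·30.5203 ≈ 7.2754.

c_gold ≈ 7.275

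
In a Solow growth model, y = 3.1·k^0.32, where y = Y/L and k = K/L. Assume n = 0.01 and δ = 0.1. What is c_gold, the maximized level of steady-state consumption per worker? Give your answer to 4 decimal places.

Capital per worker breaks even when investment replaces (n + δ)·k; here n + δ = 0.11.
Maximizing c = f(k) − (n+δ)·k gives f'(k) = n+δ, i.e. 0.32·3.1·k^(0.32−1) = 0.11, so k_gold = (0.32·3.1/0.11)^(1/0.68) ≈ 25.3856.
y_gold = 3.1·25.3856^0.32 ≈ 8.7263.
c_gold = y_gold − (n+δ)·k_gold = 8.7263 − 0.11·25.3856 ≈ 5.9339.

c_gold ≈ 5.9339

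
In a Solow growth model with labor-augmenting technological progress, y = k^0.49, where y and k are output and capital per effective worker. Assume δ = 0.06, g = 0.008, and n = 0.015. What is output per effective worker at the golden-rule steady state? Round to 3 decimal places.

Break-even investment rate: n + g + δ = 0.015 + 0.008 + 0.06 = 0.083.
Setting f'(k) = n+g+δ gives 0.49·k^(0.49−1) = 0.083, hence k_gold = (0.49/0.083)^(1/0.51) ≈ 32.5084.
Output: y_gold = k_gold^0.49 = 32.5084^0.49 ≈ 5.5065.

y_gold ≈ 5.507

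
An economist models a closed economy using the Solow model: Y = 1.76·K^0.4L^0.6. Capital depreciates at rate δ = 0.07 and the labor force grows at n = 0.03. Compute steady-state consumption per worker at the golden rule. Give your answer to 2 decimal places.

The effective depreciation rate is n + δ = 0.03 + 0.07 = 0.1.
Maximizing c = f(k) − (n+δ)·k gives f'(k) = n+δ, i.e. 0.4·1.76·k^(0.4−1) = 0.1, so k_gold = (0.4·1.76/0.1)^(1/0.6) ≈ 25.8596.
y_gold = 1.76·25.8596^0.4 ≈ 6.4649.
c_gold = y_gold − (n+δ)·k_gold = 6.4649 − 0.1·25.8596 ≈ 3.8789.

c_gold ≈ 3.88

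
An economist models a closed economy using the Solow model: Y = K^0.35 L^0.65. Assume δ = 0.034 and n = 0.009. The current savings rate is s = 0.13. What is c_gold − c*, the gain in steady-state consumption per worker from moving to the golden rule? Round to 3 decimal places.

Δc ≈ 0.432

Break-even investment rate: n + δ = 0.009 + 0.034 = 0.043.
Current steady state (s = 0.13): k* = (0.13/0.043)^(1/0.65) ≈ 5.4852, y* = 5.4852^0.35 ≈ 1.8143, c* = (1−0.13)·1.8143 ≈ 1.5785.
At the golden rule the marginal product of capital equals n+δ: 0.35·k^(0.35−1) = 0.043. Solving, k_gold = (0.35/0.043)^(1/0.65) ≈ 25.1723.
y_gold = 25.1723^0.35 ≈ 3.0926, c_gold = y_gold − 0.043·k_gold ≈ 2.0102.
Gain: Δc = 2.0102 − 1.5785 ≈ 0.4317.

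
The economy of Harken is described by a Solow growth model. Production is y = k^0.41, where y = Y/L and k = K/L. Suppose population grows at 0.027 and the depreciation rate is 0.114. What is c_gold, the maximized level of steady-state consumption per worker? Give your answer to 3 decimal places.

Break-even investment rate: n + δ = 0.027 + 0.114 = 0.141.
At the golden rule the marginal product of capital equals n+δ: 0.41·k^(0.41−1) = 0.141. Solving, k_gold = (0.41/0.141)^(1/0.59) ≈ 6.1052.
y_gold = 6.1052^0.41 ≈ 2.0996.
c_gold = y_gold − (n+δ)·k_gold = 2.0996 − 0.141·6.1052 ≈ 1.2388.

c_gold ≈ 1.239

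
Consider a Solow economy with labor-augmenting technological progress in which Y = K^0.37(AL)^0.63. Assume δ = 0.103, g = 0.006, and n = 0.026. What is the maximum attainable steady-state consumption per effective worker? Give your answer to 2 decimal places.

c_gold ≈ 1.14

Capital per effective worker breaks even when investment replaces (n + g + δ)·k; here n + g + δ = 0.135.
Maximizing c = f(k) − (n+g+δ)·k gives f'(k) = n+g+δ, i.e. 0.37·k^(0.37−1) = 0.135, so k_gold = (0.37/0.135)^(1/0.63) ≈ 4.9548.
y_gold = 4.9548^0.37 ≈ 1.8078.
c_gold = y_gold − (n+g+δ)·k_gold = 1.8078 − 0.135·4.9548 ≈ 1.1389.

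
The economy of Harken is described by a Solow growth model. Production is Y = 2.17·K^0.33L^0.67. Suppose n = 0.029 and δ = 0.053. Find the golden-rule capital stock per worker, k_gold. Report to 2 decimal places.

k_gold ≈ 25.39

Capital per worker breaks even when investment replaces (n + δ)·k; here n + δ = 0.082.
Setting f'(k) = n+δ gives 0.33·2.17·k^(0.33−1) = 0.082, hence k_gold = (0.33·2.17/0.082)^(1/0.67) ≈ 25.3931.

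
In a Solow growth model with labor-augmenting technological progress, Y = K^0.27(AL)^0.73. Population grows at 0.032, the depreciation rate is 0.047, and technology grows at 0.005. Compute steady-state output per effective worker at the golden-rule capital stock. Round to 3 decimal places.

y_gold ≈ 1.540

Capital per effective worker breaks even when investment replaces (n + g + δ)·k; here n + g + δ = 0.084.
Maximizing c = f(k) − (n+g+δ)·k gives f'(k) = n+g+δ, i.e. 0.27·k^(0.27−1) = 0.084, so k_gold = (0.27/0.084)^(1/0.73) ≈ 4.9504.
Output: y_gold = k_gold^0.27 = 4.9504^0.27 ≈ 1.5401.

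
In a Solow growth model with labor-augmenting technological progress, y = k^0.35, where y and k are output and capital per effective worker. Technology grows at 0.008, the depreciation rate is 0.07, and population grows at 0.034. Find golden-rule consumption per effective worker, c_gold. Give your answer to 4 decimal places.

c_gold ≈ 1.2005

Break-even investment rate: n + g + δ = 0.034 + 0.008 + 0.07 = 0.112.
At the golden rule the marginal product of capital equals n+g+δ: 0.35·k^(0.35−1) = 0.112. Solving, k_gold = (0.35/0.112)^(1/0.65) ≈ 5.7718.
y_gold = 5.7718^0.35 ≈ 1.8470.
c_gold = y_gold − (n+g+δ)·k_gold = 1.8470 − 0.112·5.7718 ≈ 1.2005.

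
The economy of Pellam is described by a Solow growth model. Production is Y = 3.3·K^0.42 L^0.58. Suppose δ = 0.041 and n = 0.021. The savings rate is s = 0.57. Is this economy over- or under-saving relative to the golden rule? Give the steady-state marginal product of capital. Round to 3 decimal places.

over-saving; MPK ≈ 0.046

The effective depreciation rate is n + δ = 0.021 + 0.041 = 0.062.
Steady-state k*: s·A·k^0.42 = 0.062·k gives k* = (0.57·3.3/0.062)^(1/0.58) ≈ 359.0603.
MPK = 0.42·3.3·359.0603^(-0.58) ≈ 0.0457.
MPK < n+δ = 0.062, so the economy is dynamically inefficient (over-saving).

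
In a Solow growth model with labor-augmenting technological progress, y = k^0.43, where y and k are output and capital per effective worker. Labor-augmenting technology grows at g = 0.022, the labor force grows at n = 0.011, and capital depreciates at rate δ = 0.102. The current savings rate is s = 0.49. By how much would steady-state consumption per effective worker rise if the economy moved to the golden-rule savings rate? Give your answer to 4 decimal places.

n + g + δ = 0.011 + 0.022 + 0.102 = 0.135.
Current steady state (s = 0.49): k* = (0.49/0.135)^(1/0.57) ≈ 9.5987, y* = 9.5987^0.43 ≈ 2.6446, c* = (1−0.49)·2.6446 ≈ 1.3487.
Maximizing c = f(k) − (n+g+δ)·k gives f'(k) = n+g+δ, i.e. 0.43·k^(0.43−1) = 0.135, so k_gold = (0.43/0.135)^(1/0.57) ≈ 7.6330.
y_gold = 7.6330^0.43 ≈ 2.3964, c_gold = y_gold − 0.135·k_gold ≈ 1.3659.
Gain: Δc = 1.3659 − 1.3487 ≈ 0.0172.

Δc ≈ 0.0172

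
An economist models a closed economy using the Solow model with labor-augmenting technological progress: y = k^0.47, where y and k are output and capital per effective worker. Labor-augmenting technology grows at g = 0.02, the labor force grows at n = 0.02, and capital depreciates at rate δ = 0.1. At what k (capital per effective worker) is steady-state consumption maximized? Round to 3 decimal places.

k_gold ≈ 9.826

Break-even investment rate: n + g + δ = 0.02 + 0.02 + 0.1 = 0.14.
Golden rule sets MPK = n+g+δ: 0.47·k^(0.47−1) = 0.14, so k_gold = (0.47/0.14)^(1/0.53) ≈ 9.8264.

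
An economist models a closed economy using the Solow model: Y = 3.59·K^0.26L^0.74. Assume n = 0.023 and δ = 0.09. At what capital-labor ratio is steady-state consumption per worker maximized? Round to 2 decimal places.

k_gold ≈ 17.35

The effective depreciation rate is n + δ = 0.023 + 0.09 = 0.113.
Golden rule sets MPK = n+δ: 0.26·3.59·k^(0.26−1) = 0.113, so k_gold = (0.26·3.59/0.113)^(1/0.74) ≈ 17.3450.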